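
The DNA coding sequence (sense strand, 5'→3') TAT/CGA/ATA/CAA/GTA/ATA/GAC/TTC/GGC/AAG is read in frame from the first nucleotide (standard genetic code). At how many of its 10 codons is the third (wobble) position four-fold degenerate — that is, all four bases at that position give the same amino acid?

Codon 1 TAT (Tyr): third position 2-fold.
Codon 2 CGA (Arg): third position 4-fold.
Codon 3 ATA (Ile): third position 3-fold.
Codon 4 CAA (Gln): third position 2-fold.
Codon 5 GTA (Val): third position 4-fold.
Codon 6 ATA (Ile): third position 3-fold.
Codon 7 GAC (Asp): third position 2-fold.
Codon 8 TTC (Phe): third position 2-fold.
Codon 9 GGC (Gly): third position 4-fold.
Codon 10 AAG (Lys): third position 2-fold.
Four-fold degenerate third positions: 3.

3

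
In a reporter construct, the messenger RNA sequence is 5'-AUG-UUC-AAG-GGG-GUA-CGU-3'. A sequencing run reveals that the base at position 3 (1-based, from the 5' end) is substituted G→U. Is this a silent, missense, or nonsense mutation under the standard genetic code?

missense

Position 3 falls in codon 1: AUG → Met.
After the substitution the codon is AUU → Ile.
Met ≠ Ile, so this is a missense mutation.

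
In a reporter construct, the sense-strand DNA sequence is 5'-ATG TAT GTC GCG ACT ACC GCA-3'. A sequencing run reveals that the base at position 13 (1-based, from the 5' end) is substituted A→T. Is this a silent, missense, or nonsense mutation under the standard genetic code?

Position 13 falls in codon 5: ACT → Thr.
After the substitution the codon is TCT → Ser.
Thr ≠ Ser, so this is a missense mutation.

missense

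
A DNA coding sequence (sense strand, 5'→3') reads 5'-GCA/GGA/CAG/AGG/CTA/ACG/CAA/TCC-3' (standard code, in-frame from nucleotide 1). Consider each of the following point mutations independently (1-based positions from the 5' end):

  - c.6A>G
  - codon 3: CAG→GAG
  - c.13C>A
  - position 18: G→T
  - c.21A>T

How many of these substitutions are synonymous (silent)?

2

Codon 2: GGA (Gly) → GGG (Gly) — synonymous.
Codon 3: CAG (Gln) → GAG (Glu) — missense.
Codon 5: CTA (Leu) → ATA (Ile) — missense.
Codon 6: ACG (Thr) → ACT (Thr) — synonymous.
Codon 7: CAA (Gln) → CAT (His) — missense.
Synonymous: 2 of 5.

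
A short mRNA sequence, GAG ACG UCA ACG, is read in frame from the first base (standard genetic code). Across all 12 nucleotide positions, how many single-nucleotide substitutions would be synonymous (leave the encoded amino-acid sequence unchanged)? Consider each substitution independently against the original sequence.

Codon 1 (GAG, Glu): 1 synonymous substitution.
Codon 2 (ACG, Thr): 3 synonymous substitutions.
Codon 3 (UCA, Ser): 3 synonymous substitutions.
Codon 4 (ACG, Thr): 3 synonymous substitutions.
Total: 1 + 3 + 3 + 3 = 10.

10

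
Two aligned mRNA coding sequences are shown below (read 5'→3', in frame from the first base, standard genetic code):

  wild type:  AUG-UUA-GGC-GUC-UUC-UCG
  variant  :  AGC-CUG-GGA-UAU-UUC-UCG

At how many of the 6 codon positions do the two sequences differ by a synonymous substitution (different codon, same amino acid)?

2

Codon 1: AUG Met / AGC Ser — nonsynonymous.
Codon 2: UUA Leu / CUG Leu — synonymous.
Codon 3: GGC Gly / GGA Gly — synonymous.
Codon 4: GUC Val / UAU Tyr — nonsynonymous.
Codon 5: UUC Phe / UUC Phe — identical.
Codon 6: UCG Ser / UCG Ser — identical.
Synonymous differences: 2.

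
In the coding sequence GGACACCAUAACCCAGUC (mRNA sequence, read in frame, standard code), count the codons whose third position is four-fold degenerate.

Codon 1 GGA (Gly): third position 4-fold.
Codon 2 CAC (His): third position 2-fold.
Codon 3 CAU (His): third position 2-fold.
Codon 4 AAC (Asn): third position 2-fold.
Codon 5 CCA (Pro): third position 4-fold.
Codon 6 GUC (Val): third position 4-fold.
Four-fold degenerate third positions: 3.

3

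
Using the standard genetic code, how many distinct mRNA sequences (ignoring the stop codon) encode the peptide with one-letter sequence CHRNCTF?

Cys: 2 codons.
His: 2 codons.
Arg: 6 codons.
Asn: 2 codons.
Cys: 2 codons.
Thr: 4 codons.
Phe: 2 codons.
2 × 2 × 6 × 2 × 2 × 4 × 2 = 768.

768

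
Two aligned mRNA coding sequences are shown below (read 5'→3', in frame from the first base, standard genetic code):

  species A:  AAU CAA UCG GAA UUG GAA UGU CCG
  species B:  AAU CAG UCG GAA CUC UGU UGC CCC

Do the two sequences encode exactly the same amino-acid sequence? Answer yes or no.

no

Codon 1: AAU Asn / AAU Asn — identical.
Codon 2: CAA Gln / CAG Gln — synonymous.
Codon 3: UCG Ser / UCG Ser — identical.
Codon 4: GAA Glu / GAA Glu — identical.
Codon 5: UUG Leu / CUC Leu — synonymous.
Codon 6: GAA Glu / UGU Cys — nonsynonymous.
Codon 7: UGU Cys / UGC Cys — synonymous.
Codon 8: CCG Pro / CCC Pro — synonymous.
Nonsynonymous differences: 1 → different protein.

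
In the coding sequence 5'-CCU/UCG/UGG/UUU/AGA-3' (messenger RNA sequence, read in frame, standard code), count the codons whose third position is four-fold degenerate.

2

Codon 1 CCU (Pro): third position 4-fold.
Codon 2 UCG (Ser): third position 4-fold.
Codon 3 UGG (Trp): third position 1-fold.
Codon 4 UUU (Phe): third position 2-fold.
Codon 5 AGA (Arg): third position 2-fold.
Four-fold degenerate third positions: 2.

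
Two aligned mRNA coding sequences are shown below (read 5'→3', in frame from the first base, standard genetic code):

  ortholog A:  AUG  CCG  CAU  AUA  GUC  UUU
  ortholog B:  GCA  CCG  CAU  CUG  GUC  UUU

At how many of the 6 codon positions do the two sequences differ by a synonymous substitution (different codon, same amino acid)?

Codon 1: AUG Met / GCA Ala — nonsynonymous.
Codon 2: CCG Pro / CCG Pro — identical.
Codon 3: CAU His / CAU His — identical.
Codon 4: AUA Ile / CUG Leu — nonsynonymous.
Codon 5: GUC Val / GUC Val — identical.
Codon 6: UUU Phe / UUU Phe — identical.
Synonymous differences: 0.

0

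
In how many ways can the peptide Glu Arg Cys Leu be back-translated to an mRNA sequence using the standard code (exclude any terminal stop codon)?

144

Glu: 2 codons.
Arg: 6 codons.
Cys: 2 codons.
Leu: 6 codons.
2 × 6 × 2 × 6 = 144.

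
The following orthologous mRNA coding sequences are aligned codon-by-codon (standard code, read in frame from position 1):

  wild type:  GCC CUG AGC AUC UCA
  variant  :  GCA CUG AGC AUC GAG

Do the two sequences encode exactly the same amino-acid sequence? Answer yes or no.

Codon 1: GCC Ala / GCA Ala — synonymous.
Codon 2: CUG Leu / CUG Leu — identical.
Codon 3: AGC Ser / AGC Ser — identical.
Codon 4: AUC Ile / AUC Ile — identical.
Codon 5: UCA Ser / GAG Glu — nonsynonymous.
Nonsynonymous differences: 1 → different protein.

no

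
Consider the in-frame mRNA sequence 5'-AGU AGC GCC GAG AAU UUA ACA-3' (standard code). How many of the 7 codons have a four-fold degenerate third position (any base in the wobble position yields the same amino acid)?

Codon 1 AGU (Ser): third position 2-fold.
Codon 2 AGC (Ser): third position 2-fold.
Codon 3 GCC (Ala): third position 4-fold.
Codon 4 GAG (Glu): third position 2-fold.
Codon 5 AAU (Asn): third position 2-fold.
Codon 6 UUA (Leu): third position 2-fold.
Codon 7 ACA (Thr): third position 4-fold.
Four-fold degenerate third positions: 2.

2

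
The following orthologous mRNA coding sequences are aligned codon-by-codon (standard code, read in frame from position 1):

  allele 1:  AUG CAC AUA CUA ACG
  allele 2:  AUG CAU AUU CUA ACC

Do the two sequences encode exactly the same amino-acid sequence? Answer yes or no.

Codon 1: AUG Met / AUG Met — identical.
Codon 2: CAC His / CAU His — synonymous.
Codon 3: AUA Ile / AUU Ile — synonymous.
Codon 4: CUA Leu / CUA Leu — identical.
Codon 5: ACG Thr / ACC Thr — synonymous.
Nonsynonymous differences: 0 → same protein.

yes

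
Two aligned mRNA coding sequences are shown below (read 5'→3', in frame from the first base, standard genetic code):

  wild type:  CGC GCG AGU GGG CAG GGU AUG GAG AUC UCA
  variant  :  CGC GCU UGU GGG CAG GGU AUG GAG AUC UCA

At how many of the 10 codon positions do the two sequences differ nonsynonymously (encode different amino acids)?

Codon 1: CGC Arg / CGC Arg — identical.
Codon 2: GCG Ala / GCU Ala — synonymous.
Codon 3: AGU Ser / UGU Cys — nonsynonymous.
Codon 4: GGG Gly / GGG Gly — identical.
Codon 5: CAG Gln / CAG Gln — identical.
Codon 6: GGU Gly / GGU Gly — identical.
Codon 7: AUG Met / AUG Met — identical.
Codon 8: GAG Glu / GAG Glu — identical.
Codon 9: AUC Ile / AUC Ile — identical.
Codon 10: UCA Ser / UCA Ser — identical.
Nonsynonymous differences: 1.

1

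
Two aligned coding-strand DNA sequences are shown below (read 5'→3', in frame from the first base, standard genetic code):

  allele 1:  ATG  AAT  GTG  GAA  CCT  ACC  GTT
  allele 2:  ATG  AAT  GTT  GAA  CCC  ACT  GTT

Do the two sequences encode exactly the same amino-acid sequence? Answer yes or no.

Codon 1: ATG Met / ATG Met — identical.
Codon 2: AAT Asn / AAT Asn — identical.
Codon 3: GTG Val / GTT Val — synonymous.
Codon 4: GAA Glu / GAA Glu — identical.
Codon 5: CCT Pro / CCC Pro — synonymous.
Codon 6: ACC Thr / ACT Thr — synonymous.
Codon 7: GTT Val / GTT Val — identical.
Nonsynonymous differences: 0 → same protein.

yes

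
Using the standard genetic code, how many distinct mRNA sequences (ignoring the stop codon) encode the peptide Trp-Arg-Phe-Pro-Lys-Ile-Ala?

1152

Trp: 1 codon.
Arg: 6 codons.
Phe: 2 codons.
Pro: 4 codons.
Lys: 2 codons.
Ile: 3 codons.
Ala: 4 codons.
1 × 6 × 2 × 4 × 2 × 3 × 4 = 1152.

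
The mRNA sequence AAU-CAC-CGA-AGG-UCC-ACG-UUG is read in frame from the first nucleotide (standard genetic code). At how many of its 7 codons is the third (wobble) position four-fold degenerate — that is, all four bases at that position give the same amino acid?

Codon 1 AAU (Asn): third position 2-fold.
Codon 2 CAC (His): third position 2-fold.
Codon 3 CGA (Arg): third position 4-fold.
Codon 4 AGG (Arg): third position 2-fold.
Codon 5 UCC (Ser): third position 4-fold.
Codon 6 ACG (Thr): third position 4-fold.
Codon 7 UUG (Leu): third position 2-fold.
Four-fold degenerate third positions: 3.

3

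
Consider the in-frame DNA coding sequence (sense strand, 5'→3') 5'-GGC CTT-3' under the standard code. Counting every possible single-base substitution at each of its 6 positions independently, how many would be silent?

6

Codon 1 (GGC, Gly): 3 synonymous substitutions.
Codon 2 (CTT, Leu): 3 synonymous substitutions.
Total: 3 + 3 = 6.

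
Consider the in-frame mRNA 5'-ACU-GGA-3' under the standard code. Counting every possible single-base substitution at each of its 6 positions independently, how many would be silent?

Codon 1 (ACU, Thr): 3 synonymous substitutions.
Codon 2 (GGA, Gly): 3 synonymous substitutions.
Total: 3 + 3 = 6.

6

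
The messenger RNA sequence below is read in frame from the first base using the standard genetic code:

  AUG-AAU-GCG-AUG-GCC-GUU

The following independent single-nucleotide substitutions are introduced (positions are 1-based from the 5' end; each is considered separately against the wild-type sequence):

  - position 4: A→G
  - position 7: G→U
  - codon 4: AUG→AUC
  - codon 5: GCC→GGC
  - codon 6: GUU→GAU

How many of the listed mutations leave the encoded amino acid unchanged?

0

Codon 2: AAU (Asn) → GAU (Asp) — missense.
Codon 3: GCG (Ala) → UCG (Ser) — missense.
Codon 4: AUG (Met) → AUC (Ile) — missense.
Codon 5: GCC (Ala) → GGC (Gly) — missense.
Codon 6: GUU (Val) → GAU (Asp) — missense.
Synonymous: 0 of 5.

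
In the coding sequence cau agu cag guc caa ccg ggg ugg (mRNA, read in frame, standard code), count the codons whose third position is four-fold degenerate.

Codon 1 CAU (His): third position 2-fold.
Codon 2 AGU (Ser): third position 2-fold.
Codon 3 CAG (Gln): third position 2-fold.
Codon 4 GUC (Val): third position 4-fold.
Codon 5 CAA (Gln): third position 2-fold.
Codon 6 CCG (Pro): third position 4-fold.
Codon 7 GGG (Gly): third position 4-fold.
Codon 8 UGG (Trp): third position 1-fold.
Four-fold degenerate third positions: 3.

3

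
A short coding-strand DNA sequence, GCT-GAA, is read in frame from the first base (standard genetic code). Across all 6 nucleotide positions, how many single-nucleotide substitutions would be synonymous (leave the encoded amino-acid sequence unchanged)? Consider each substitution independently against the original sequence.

4

Codon 1 (GCT, Ala): 3 synonymous substitutions.
Codon 2 (GAA, Glu): 1 synonymous substitution.
Total: 3 + 1 = 4.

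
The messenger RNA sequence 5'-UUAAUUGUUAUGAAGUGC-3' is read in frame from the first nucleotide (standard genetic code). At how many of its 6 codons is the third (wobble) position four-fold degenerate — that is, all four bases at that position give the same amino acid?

1

Codon 1 UUA (Leu): third position 2-fold.
Codon 2 AUU (Ile): third position 3-fold.
Codon 3 GUU (Val): third position 4-fold.
Codon 4 AUG (Met): third position 1-fold.
Codon 5 AAG (Lys): third position 2-fold.
Codon 6 UGC (Cys): third position 2-fold.
Four-fold degenerate third positions: 1.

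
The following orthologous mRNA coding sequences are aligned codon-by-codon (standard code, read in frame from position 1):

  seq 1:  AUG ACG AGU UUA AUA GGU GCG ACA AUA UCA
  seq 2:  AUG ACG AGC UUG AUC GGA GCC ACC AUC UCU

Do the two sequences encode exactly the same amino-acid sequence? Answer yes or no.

yes

Codon 1: AUG Met / AUG Met — identical.
Codon 2: ACG Thr / ACG Thr — identical.
Codon 3: AGU Ser / AGC Ser — synonymous.
Codon 4: UUA Leu / UUG Leu — synonymous.
Codon 5: AUA Ile / AUC Ile — synonymous.
Codon 6: GGU Gly / GGA Gly — synonymous.
Codon 7: GCG Ala / GCC Ala — synonymous.
Codon 8: ACA Thr / ACC Thr — synonymous.
Codon 9: AUA Ile / AUC Ile — synonymous.
Codon 10: UCA Ser / UCU Ser — synonymous.
Nonsynonymous differences: 0 → same protein.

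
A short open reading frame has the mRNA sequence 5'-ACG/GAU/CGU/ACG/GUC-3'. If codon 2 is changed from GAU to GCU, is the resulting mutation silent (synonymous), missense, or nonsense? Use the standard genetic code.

Position 5 falls in codon 2: GAU → Asp.
After the substitution the codon is GCU → Ala.
Asp ≠ Ala, so this is a missense mutation.

missense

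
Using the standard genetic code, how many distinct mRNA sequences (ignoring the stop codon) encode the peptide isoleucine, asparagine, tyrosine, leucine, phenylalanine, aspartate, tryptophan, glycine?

1152

Ile: 3 codons.
Asn: 2 codons.
Tyr: 2 codons.
Leu: 6 codons.
Phe: 2 codons.
Asp: 2 codons.
Trp: 1 codon.
Gly: 4 codons.
3 × 2 × 2 × 6 × 2 × 2 × 1 × 4 = 1152.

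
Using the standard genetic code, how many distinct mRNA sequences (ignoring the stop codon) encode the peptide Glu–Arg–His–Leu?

144

Glu: 2 codons.
Arg: 6 codons.
His: 2 codons.
Leu: 6 codons.
2 × 6 × 2 × 6 = 144.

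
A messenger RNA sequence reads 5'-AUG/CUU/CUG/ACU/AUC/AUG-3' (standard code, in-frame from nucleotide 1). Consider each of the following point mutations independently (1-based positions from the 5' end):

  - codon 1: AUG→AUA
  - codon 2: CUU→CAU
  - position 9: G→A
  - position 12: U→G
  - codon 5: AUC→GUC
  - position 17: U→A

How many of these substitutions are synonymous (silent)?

2

Codon 1: AUG (Met) → AUA (Ile) — missense.
Codon 2: CUU (Leu) → CAU (His) — missense.
Codon 3: CUG (Leu) → CUA (Leu) — synonymous.
Codon 4: ACU (Thr) → ACG (Thr) — synonymous.
Codon 5: AUC (Ile) → GUC (Val) — missense.
Codon 6: AUG (Met) → AAG (Lys) — missense.
Synonymous: 2 of 6.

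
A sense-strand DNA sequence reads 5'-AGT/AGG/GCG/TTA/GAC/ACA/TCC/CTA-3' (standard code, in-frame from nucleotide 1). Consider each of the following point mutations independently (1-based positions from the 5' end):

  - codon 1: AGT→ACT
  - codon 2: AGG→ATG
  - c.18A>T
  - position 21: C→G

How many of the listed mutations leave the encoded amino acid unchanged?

Codon 1: AGT (Ser) → ACT (Thr) — missense.
Codon 2: AGG (Arg) → ATG (Met) — missense.
Codon 6: ACA (Thr) → ACT (Thr) — synonymous.
Codon 7: TCC (Ser) → TCG (Ser) — synonymous.
Synonymous: 2 of 4.

2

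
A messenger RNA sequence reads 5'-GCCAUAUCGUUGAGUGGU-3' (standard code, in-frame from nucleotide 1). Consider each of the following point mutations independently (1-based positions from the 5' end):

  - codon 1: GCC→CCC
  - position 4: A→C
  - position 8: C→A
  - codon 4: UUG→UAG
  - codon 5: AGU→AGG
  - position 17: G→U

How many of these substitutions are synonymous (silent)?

Codon 1: GCC (Ala) → CCC (Pro) — missense.
Codon 2: AUA (Ile) → CUA (Leu) — missense.
Codon 3: UCG (Ser) → UAG (Stop) — nonsense.
Codon 4: UUG (Leu) → UAG (Stop) — nonsense.
Codon 5: AGU (Ser) → AGG (Arg) — missense.
Codon 6: GGU (Gly) → GUU (Val) — missense.
Synonymous: 0 of 6.

0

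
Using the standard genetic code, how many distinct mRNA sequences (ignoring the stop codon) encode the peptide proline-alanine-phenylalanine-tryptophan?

Pro: 4 codons.
Ala: 4 codons.
Phe: 2 codons.
Trp: 1 codon.
4 × 4 × 2 × 1 = 32.

32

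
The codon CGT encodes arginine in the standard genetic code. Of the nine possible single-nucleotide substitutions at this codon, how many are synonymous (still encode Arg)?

Position 1: none → 0 synonymous.
Position 2: none → 0 synonymous.
Position 3: CGC, CGA, CGG → 3 synonymous.
Total: 0 + 0 + 3 = 3.

3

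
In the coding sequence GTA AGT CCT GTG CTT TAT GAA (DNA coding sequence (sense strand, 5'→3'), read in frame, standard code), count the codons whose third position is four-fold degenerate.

Codon 1 GTA (Val): third position 4-fold.
Codon 2 AGT (Ser): third position 2-fold.
Codon 3 CCT (Pro): third position 4-fold.
Codon 4 GTG (Val): third position 4-fold.
Codon 5 CTT (Leu): third position 4-fold.
Codon 6 TAT (Tyr): third position 2-fold.
Codon 7 GAA (Glu): third position 2-fold.
Four-fold degenerate third positions: 4.

4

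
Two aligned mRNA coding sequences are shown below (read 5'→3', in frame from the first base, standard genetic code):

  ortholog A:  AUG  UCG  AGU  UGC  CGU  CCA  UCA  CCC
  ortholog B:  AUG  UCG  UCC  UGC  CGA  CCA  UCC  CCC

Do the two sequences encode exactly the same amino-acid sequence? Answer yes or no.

Codon 1: AUG Met / AUG Met — identical.
Codon 2: UCG Ser / UCG Ser — identical.
Codon 3: AGU Ser / UCC Ser — synonymous.
Codon 4: UGC Cys / UGC Cys — identical.
Codon 5: CGU Arg / CGA Arg — synonymous.
Codon 6: CCA Pro / CCA Pro — identical.
Codon 7: UCA Ser / UCC Ser — synonymous.
Codon 8: CCC Pro / CCC Pro — identical.
Nonsynonymous differences: 0 → same protein.

yes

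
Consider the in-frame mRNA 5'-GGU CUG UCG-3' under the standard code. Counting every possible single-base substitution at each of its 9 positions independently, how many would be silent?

Codon 1 (GGU, Gly): 3 synonymous substitutions.
Codon 2 (CUG, Leu): 4 synonymous substitutions.
Codon 3 (UCG, Ser): 3 synonymous substitutions.
Total: 3 + 4 + 3 = 10.

10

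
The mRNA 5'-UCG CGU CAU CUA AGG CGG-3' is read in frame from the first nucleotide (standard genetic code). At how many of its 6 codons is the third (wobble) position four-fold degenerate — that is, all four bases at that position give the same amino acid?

4

Codon 1 UCG (Ser): third position 4-fold.
Codon 2 CGU (Arg): third position 4-fold.
Codon 3 CAU (His): third position 2-fold.
Codon 4 CUA (Leu): third position 4-fold.
Codon 5 AGG (Arg): third position 2-fold.
Codon 6 CGG (Arg): third position 4-fold.
Four-fold degenerate third positions: 4.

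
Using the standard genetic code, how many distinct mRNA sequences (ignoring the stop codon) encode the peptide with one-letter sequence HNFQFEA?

His: 2 codons.
Asn: 2 codons.
Phe: 2 codons.
Gln: 2 codons.
Phe: 2 codons.
Glu: 2 codons.
Ala: 4 codons.
2 × 2 × 2 × 2 × 2 × 2 × 4 = 256.

256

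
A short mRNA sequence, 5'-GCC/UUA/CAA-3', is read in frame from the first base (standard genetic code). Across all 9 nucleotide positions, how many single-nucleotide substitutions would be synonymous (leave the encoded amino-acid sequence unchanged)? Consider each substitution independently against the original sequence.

Codon 1 (GCC, Ala): 3 synonymous substitutions.
Codon 2 (UUA, Leu): 2 synonymous substitutions.
Codon 3 (CAA, Gln): 1 synonymous substitution.
Total: 3 + 2 + 1 = 6.

6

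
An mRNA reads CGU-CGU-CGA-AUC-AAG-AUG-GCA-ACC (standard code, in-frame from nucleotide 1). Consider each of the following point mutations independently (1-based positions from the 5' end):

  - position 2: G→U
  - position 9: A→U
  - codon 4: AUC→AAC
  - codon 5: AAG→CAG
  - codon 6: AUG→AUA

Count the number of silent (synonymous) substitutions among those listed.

1

Codon 1: CGU (Arg) → CUU (Leu) — missense.
Codon 3: CGA (Arg) → CGU (Arg) — synonymous.
Codon 4: AUC (Ile) → AAC (Asn) — missense.
Codon 5: AAG (Lys) → CAG (Gln) — missense.
Codon 6: AUG (Met) → AUA (Ile) — missense.
Synonymous: 1 of 5.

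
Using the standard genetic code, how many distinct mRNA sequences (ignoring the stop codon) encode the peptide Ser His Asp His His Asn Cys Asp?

768

Ser: 6 codons.
His: 2 codons.
Asp: 2 codons.
His: 2 codons.
His: 2 codons.
Asn: 2 codons.
Cys: 2 codons.
Asp: 2 codons.
6 × 2 × 2 × 2 × 2 × 2 × 2 × 2 = 768.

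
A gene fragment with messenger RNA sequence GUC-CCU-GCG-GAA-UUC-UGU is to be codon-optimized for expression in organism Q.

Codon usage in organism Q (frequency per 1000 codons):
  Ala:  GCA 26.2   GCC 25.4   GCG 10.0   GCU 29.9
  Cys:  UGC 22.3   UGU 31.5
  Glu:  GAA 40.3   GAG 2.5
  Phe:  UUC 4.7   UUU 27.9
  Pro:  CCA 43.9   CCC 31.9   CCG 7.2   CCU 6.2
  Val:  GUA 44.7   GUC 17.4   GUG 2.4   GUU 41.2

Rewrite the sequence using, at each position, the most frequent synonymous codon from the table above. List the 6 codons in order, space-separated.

Codon 1 (Val): best is GUA at 44.7.
Codon 2 (Pro): best is CCA at 43.9.
Codon 3 (Ala): best is GCU at 29.9.
Codon 4 (Glu): best is GAA at 40.3.
Codon 5 (Phe): best is UUU at 27.9.
Codon 6 (Cys): best is UGU at 31.5.

GUA CCA GCU GAA UUU UGU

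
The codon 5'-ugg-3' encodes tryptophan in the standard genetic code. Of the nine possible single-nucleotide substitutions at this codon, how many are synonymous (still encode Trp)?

Position 1: none → 0 synonymous.
Position 2: none → 0 synonymous.
Position 3: none → 0 synonymous.
Total: 0 + 0 + 0 = 0.

0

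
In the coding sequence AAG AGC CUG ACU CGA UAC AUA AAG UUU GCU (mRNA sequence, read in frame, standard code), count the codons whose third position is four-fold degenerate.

Codon 1 AAG (Lys): third position 2-fold.
Codon 2 AGC (Ser): third position 2-fold.
Codon 3 CUG (Leu): third position 4-fold.
Codon 4 ACU (Thr): third position 4-fold.
Codon 5 CGA (Arg): third position 4-fold.
Codon 6 UAC (Tyr): third position 2-fold.
Codon 7 AUA (Ile): third position 3-fold.
Codon 8 AAG (Lys): third position 2-fold.
Codon 9 UUU (Phe): third position 2-fold.
Codon 10 GCU (Ala): third position 4-fold.
Four-fold degenerate third positions: 4.

4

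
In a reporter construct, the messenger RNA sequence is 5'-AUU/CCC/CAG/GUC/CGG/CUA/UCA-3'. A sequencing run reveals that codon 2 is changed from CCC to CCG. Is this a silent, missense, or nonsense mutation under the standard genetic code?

silent

Position 6 falls in codon 2: CCC → Pro.
After the substitution the codon is CCG → Pro.
Both encode Pro, so the change is synonymous.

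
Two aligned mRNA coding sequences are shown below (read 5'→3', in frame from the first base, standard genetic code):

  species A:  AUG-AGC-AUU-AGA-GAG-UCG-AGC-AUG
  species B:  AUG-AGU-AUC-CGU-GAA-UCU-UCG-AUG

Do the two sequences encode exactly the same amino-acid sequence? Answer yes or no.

yes

Codon 1: AUG Met / AUG Met — identical.
Codon 2: AGC Ser / AGU Ser — synonymous.
Codon 3: AUU Ile / AUC Ile — synonymous.
Codon 4: AGA Arg / CGU Arg — synonymous.
Codon 5: GAG Glu / GAA Glu — synonymous.
Codon 6: UCG Ser / UCU Ser — synonymous.
Codon 7: AGC Ser / UCG Ser — synonymous.
Codon 8: AUG Met / AUG Met — identical.
Nonsynonymous differences: 0 → same protein.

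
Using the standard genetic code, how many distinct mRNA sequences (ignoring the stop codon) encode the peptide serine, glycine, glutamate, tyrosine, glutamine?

Ser: 6 codons.
Gly: 4 codons.
Glu: 2 codons.
Tyr: 2 codons.
Gln: 2 codons.
6 × 4 × 2 × 2 × 2 = 192.

192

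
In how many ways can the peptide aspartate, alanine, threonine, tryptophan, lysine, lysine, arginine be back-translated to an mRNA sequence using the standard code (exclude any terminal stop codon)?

768

Asp: 2 codons.
Ala: 4 codons.
Thr: 4 codons.
Trp: 1 codon.
Lys: 2 codons.
Lys: 2 codons.
Arg: 6 codons.
2 × 4 × 4 × 1 × 2 × 2 × 6 = 768.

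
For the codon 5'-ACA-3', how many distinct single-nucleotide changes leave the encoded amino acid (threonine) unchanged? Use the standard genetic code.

Position 1: none → 0 synonymous.
Position 2: none → 0 synonymous.
Position 3: ACU, ACC, ACG → 3 synonymous.
Total: 0 + 0 + 3 = 3.

3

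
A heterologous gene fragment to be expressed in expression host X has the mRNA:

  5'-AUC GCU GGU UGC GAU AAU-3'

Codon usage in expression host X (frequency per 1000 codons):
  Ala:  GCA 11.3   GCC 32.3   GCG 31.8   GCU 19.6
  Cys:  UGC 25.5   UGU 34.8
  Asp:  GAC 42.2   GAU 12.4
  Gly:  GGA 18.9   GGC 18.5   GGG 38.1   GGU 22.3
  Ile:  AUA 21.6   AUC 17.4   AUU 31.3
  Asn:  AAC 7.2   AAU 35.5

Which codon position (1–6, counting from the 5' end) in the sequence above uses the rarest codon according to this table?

Codon 1 AUC (Ile): 17.4 per 1000.
Codon 2 GCU (Ala): 19.6 per 1000.
Codon 3 GGU (Gly): 22.3 per 1000.
Codon 4 UGC (Cys): 25.5 per 1000.
Codon 5 GAU (Asp): 12.4 per 1000.
Codon 6 AAU (Asn): 35.5 per 1000.
Lowest frequency is 12.4 at codon 5.

5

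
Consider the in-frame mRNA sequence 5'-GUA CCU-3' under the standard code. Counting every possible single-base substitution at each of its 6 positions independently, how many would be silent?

Codon 1 (GUA, Val): 3 synonymous substitutions.
Codon 2 (CCU, Pro): 3 synonymous substitutions.
Total: 3 + 3 = 6.

6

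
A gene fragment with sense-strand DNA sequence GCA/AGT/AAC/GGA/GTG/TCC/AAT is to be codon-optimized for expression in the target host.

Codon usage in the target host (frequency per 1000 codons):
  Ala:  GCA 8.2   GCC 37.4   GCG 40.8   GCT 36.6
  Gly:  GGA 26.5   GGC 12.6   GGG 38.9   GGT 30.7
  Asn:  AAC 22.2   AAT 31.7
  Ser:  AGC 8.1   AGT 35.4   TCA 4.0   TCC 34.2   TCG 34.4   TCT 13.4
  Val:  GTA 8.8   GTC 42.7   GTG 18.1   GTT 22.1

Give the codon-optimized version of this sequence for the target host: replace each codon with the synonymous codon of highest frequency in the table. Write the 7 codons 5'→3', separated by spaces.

GCG AGT AAT GGG GTC AGT AAT

Codon 1 (Ala): best is GCG at 40.8.
Codon 2 (Ser): best is AGT at 35.4.
Codon 3 (Asn): best is AAT at 31.7.
Codon 4 (Gly): best is GGG at 38.9.
Codon 5 (Val): best is GTC at 42.7.
Codon 6 (Ser): best is AGT at 35.4.
Codon 7 (Asn): best is AAT at 31.7.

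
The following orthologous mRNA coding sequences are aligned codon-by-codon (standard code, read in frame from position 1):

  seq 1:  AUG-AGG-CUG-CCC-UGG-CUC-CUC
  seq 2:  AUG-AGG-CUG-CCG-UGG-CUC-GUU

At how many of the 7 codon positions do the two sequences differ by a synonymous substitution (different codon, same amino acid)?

1

Codon 1: AUG Met / AUG Met — identical.
Codon 2: AGG Arg / AGG Arg — identical.
Codon 3: CUG Leu / CUG Leu — identical.
Codon 4: CCC Pro / CCG Pro — synonymous.
Codon 5: UGG Trp / UGG Trp — identical.
Codon 6: CUC Leu / CUC Leu — identical.
Codon 7: CUC Leu / GUU Val — nonsynonymous.
Synonymous differences: 1.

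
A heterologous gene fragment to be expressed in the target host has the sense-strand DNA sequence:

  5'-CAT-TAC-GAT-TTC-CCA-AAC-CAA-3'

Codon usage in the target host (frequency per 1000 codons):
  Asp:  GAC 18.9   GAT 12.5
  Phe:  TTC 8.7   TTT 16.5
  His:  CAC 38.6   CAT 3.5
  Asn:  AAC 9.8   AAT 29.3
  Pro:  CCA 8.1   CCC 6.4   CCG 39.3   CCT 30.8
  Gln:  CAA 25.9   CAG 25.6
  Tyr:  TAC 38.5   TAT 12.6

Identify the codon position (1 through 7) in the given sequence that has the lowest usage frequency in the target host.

Codon 1 CAT (His): 3.5 per 1000.
Codon 2 TAC (Tyr): 38.5 per 1000.
Codon 3 GAT (Asp): 12.5 per 1000.
Codon 4 TTC (Phe): 8.7 per 1000.
Codon 5 CCA (Pro): 8.1 per 1000.
Codon 6 AAC (Asn): 9.8 per 1000.
Codon 7 CAA (Gln): 25.9 per 1000.
Lowest frequency is 3.5 at codon 1.

1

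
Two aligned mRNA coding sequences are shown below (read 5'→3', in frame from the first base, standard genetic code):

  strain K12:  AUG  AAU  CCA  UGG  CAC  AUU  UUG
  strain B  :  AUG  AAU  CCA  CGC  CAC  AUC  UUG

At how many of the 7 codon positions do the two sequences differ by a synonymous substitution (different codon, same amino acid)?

Codon 1: AUG Met / AUG Met — identical.
Codon 2: AAU Asn / AAU Asn — identical.
Codon 3: CCA Pro / CCA Pro — identical.
Codon 4: UGG Trp / CGC Arg — nonsynonymous.
Codon 5: CAC His / CAC His — identical.
Codon 6: AUU Ile / AUC Ile — synonymous.
Codon 7: UUG Leu / UUG Leu — identical.
Synonymous differences: 1.

1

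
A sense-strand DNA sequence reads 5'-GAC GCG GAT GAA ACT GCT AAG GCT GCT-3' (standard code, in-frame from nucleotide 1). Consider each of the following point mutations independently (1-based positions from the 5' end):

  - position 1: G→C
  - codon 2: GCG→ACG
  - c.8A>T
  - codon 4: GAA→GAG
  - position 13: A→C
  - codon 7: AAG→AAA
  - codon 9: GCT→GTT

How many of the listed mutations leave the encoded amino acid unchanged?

2

Codon 1: GAC (Asp) → CAC (His) — missense.
Codon 2: GCG (Ala) → ACG (Thr) — missense.
Codon 3: GAT (Asp) → GTT (Val) — missense.
Codon 4: GAA (Glu) → GAG (Glu) — synonymous.
Codon 5: ACT (Thr) → CCT (Pro) — missense.
Codon 7: AAG (Lys) → AAA (Lys) — synonymous.
Codon 9: GCT (Ala) → GTT (Val) — missense.
Synonymous: 2 of 7.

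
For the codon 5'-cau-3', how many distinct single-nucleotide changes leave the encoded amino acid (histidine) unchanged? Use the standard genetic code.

1

Position 1: none → 0 synonymous.
Position 2: none → 0 synonymous.
Position 3: CAC → 1 synonymous.
Total: 0 + 0 + 1 = 1.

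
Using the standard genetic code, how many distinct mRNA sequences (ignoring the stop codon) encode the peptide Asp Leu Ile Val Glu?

Asp: 2 codons.
Leu: 6 codons.
Ile: 3 codons.
Val: 4 codons.
Glu: 2 codons.
2 × 6 × 3 × 4 × 2 = 288.

288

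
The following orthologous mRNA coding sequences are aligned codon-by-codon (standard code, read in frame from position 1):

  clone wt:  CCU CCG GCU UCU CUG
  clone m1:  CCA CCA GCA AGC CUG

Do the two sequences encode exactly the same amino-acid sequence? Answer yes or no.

yes

Codon 1: CCU Pro / CCA Pro — synonymous.
Codon 2: CCG Pro / CCA Pro — synonymous.
Codon 3: GCU Ala / GCA Ala — synonymous.
Codon 4: UCU Ser / AGC Ser — synonymous.
Codon 5: CUG Leu / CUG Leu — identical.
Nonsynonymous differences: 0 → same protein.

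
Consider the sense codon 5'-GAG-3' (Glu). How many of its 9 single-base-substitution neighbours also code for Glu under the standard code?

Position 1: none → 0 synonymous.
Position 2: none → 0 synonymous.
Position 3: GAA → 1 synonymous.
Total: 0 + 0 + 1 = 1.

1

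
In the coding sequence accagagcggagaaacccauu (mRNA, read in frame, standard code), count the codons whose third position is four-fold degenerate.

3

Codon 1 ACC (Thr): third position 4-fold.
Codon 2 AGA (Arg): third position 2-fold.
Codon 3 GCG (Ala): third position 4-fold.
Codon 4 GAG (Glu): third position 2-fold.
Codon 5 AAA (Lys): third position 2-fold.
Codon 6 CCC (Pro): third position 4-fold.
Codon 7 AUU (Ile): third position 3-fold.
Four-fold degenerate third positions: 3.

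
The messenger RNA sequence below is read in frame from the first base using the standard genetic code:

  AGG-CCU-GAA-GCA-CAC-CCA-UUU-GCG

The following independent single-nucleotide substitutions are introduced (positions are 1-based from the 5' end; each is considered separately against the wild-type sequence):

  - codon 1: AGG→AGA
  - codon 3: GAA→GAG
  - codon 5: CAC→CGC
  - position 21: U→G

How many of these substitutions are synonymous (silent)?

Codon 1: AGG (Arg) → AGA (Arg) — synonymous.
Codon 3: GAA (Glu) → GAG (Glu) — synonymous.
Codon 5: CAC (His) → CGC (Arg) — missense.
Codon 7: UUU (Phe) → UUG (Leu) — missense.
Synonymous: 2 of 4.

2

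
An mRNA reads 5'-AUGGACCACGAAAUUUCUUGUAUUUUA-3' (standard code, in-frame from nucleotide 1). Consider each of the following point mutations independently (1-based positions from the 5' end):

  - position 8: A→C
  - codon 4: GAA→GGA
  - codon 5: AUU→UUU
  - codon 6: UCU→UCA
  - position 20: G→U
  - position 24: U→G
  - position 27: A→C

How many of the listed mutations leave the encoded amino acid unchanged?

Codon 3: CAC (His) → CCC (Pro) — missense.
Codon 4: GAA (Glu) → GGA (Gly) — missense.
Codon 5: AUU (Ile) → UUU (Phe) — missense.
Codon 6: UCU (Ser) → UCA (Ser) — synonymous.
Codon 7: UGU (Cys) → UUU (Phe) — missense.
Codon 8: AUU (Ile) → AUG (Met) — missense.
Codon 9: UUA (Leu) → UUC (Phe) — missense.
Synonymous: 1 of 7.

1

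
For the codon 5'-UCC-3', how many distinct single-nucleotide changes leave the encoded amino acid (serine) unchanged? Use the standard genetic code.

3

Position 1: none → 0 synonymous.
Position 2: none → 0 synonymous.
Position 3: UCU, UCA, UCG → 3 synonymous.
Total: 0 + 0 + 3 = 3.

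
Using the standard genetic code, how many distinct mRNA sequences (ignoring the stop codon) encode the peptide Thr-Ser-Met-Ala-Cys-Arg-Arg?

6912

Thr: 4 codons.
Ser: 6 codons.
Met: 1 codon.
Ala: 4 codons.
Cys: 2 codons.
Arg: 6 codons.
Arg: 6 codons.
4 × 6 × 1 × 4 × 2 × 6 × 6 = 6912.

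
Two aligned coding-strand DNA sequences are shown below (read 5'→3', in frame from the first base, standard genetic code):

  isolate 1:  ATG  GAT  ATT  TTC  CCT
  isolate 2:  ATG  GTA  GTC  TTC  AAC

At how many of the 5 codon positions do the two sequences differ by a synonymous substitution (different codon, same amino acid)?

0

Codon 1: ATG Met / ATG Met — identical.
Codon 2: GAT Asp / GTA Val — nonsynonymous.
Codon 3: ATT Ile / GTC Val — nonsynonymous.
Codon 4: TTC Phe / TTC Phe — identical.
Codon 5: CCT Pro / AAC Asn — nonsynonymous.
Synonymous differences: 0.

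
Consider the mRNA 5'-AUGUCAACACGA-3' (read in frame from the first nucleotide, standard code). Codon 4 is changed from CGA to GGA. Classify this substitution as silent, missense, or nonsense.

Position 10 falls in codon 4: CGA → Arg.
After the substitution the codon is GGA → Gly.
Arg ≠ Gly, so this is a missense mutation.

missense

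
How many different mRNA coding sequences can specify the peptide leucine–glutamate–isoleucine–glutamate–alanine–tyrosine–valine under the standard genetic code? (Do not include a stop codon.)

2304

Leu: 6 codons.
Glu: 2 codons.
Ile: 3 codons.
Glu: 2 codons.
Ala: 4 codons.
Tyr: 2 codons.
Val: 4 codons.
6 × 2 × 3 × 2 × 4 × 2 × 4 = 2304.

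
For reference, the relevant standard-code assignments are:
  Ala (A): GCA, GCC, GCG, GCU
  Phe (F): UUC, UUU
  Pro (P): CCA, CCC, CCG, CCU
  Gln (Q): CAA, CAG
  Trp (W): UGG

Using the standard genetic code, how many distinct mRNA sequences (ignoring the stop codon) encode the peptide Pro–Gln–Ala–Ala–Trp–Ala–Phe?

Pro: 4 codons.
Gln: 2 codons.
Ala: 4 codons.
Ala: 4 codons.
Trp: 1 codon.
Ala: 4 codons.
Phe: 2 codons.
4 × 2 × 4 × 4 × 1 × 4 × 2 = 1024.

1024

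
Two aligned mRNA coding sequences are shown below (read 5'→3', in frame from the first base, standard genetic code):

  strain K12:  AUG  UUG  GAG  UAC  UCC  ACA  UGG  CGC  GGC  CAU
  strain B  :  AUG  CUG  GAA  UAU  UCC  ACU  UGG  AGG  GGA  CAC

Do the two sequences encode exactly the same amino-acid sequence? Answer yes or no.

Codon 1: AUG Met / AUG Met — identical.
Codon 2: UUG Leu / CUG Leu — synonymous.
Codon 3: GAG Glu / GAA Glu — synonymous.
Codon 4: UAC Tyr / UAU Tyr — synonymous.
Codon 5: UCC Ser / UCC Ser — identical.
Codon 6: ACA Thr / ACU Thr — synonymous.
Codon 7: UGG Trp / UGG Trp — identical.
Codon 8: CGC Arg / AGG Arg — synonymous.
Codon 9: GGC Gly / GGA Gly — synonymous.
Codon 10: CAU His / CAC His — synonymous.
Nonsynonymous differences: 0 → same protein.

yes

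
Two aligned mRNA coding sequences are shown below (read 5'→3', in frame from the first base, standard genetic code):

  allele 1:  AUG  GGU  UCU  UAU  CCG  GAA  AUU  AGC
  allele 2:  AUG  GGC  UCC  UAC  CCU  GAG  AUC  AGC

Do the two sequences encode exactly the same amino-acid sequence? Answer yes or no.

Codon 1: AUG Met / AUG Met — identical.
Codon 2: GGU Gly / GGC Gly — synonymous.
Codon 3: UCU Ser / UCC Ser — synonymous.
Codon 4: UAU Tyr / UAC Tyr — synonymous.
Codon 5: CCG Pro / CCU Pro — synonymous.
Codon 6: GAA Glu / GAG Glu — synonymous.
Codon 7: AUU Ile / AUC Ile — synonymous.
Codon 8: AGC Ser / AGC Ser — identical.
Nonsynonymous differences: 0 → same protein.

yes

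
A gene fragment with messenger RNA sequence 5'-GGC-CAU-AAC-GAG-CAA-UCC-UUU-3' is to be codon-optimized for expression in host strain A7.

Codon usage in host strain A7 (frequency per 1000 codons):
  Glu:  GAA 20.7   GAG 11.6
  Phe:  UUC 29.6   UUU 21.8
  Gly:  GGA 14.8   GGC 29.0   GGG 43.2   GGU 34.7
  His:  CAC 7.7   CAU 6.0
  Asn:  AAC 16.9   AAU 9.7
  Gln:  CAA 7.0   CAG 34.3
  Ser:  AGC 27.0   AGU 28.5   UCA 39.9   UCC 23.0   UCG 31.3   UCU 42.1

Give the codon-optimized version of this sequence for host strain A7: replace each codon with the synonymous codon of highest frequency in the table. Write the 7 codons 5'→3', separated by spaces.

Codon 1 (Gly): best is GGG at 43.2.
Codon 2 (His): best is CAC at 7.7.
Codon 3 (Asn): best is AAC at 16.9.
Codon 4 (Glu): best is GAA at 20.7.
Codon 5 (Gln): best is CAG at 34.3.
Codon 6 (Ser): best is UCU at 42.1.
Codon 7 (Phe): best is UUC at 29.6.

GGG CAC AAC GAA CAG UCU UUC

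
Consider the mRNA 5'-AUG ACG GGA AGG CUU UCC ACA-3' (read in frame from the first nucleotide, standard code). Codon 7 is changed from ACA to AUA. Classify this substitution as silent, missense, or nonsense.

Position 20 falls in codon 7: ACA → Thr.
After the substitution the codon is AUA → Ile.
Thr ≠ Ile, so this is a missense mutation.

missense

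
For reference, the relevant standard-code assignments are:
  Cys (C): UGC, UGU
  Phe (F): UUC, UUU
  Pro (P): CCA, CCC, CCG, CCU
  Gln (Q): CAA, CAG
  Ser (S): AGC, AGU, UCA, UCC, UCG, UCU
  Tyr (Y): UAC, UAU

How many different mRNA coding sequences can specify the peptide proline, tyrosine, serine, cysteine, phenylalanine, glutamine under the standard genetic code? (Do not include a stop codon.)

384

Pro: 4 codons.
Tyr: 2 codons.
Ser: 6 codons.
Cys: 2 codons.
Phe: 2 codons.
Gln: 2 codons.
4 × 2 × 6 × 2 × 2 × 2 = 384.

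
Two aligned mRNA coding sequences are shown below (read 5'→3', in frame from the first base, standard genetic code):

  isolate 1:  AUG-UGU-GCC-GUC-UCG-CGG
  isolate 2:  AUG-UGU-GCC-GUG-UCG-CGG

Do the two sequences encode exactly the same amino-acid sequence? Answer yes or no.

Codon 1: AUG Met / AUG Met — identical.
Codon 2: UGU Cys / UGU Cys — identical.
Codon 3: GCC Ala / GCC Ala — identical.
Codon 4: GUC Val / GUG Val — synonymous.
Codon 5: UCG Ser / UCG Ser — identical.
Codon 6: CGG Arg / CGG Arg — identical.
Nonsynonymous differences: 0 → same protein.

yes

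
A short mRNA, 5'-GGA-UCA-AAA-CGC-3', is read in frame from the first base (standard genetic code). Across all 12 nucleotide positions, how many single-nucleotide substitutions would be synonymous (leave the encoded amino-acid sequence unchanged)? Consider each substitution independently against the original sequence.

10

Codon 1 (GGA, Gly): 3 synonymous substitutions.
Codon 2 (UCA, Ser): 3 synonymous substitutions.
Codon 3 (AAA, Lys): 1 synonymous substitution.
Codon 4 (CGC, Arg): 3 synonymous substitutions.
Total: 3 + 3 + 1 + 3 = 10.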